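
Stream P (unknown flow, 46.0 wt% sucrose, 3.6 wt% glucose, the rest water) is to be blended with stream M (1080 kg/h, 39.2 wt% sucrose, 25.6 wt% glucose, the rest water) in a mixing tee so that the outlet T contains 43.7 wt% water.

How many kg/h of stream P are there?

1370 kg/h

Let P be the unknown flow. Total out = 1080 + P.
water balance: 380.16 + 0.504·P = 0.437·(1080 + P)
(0.504 − 0.437)·P = 0.437×1080 − 380.16 = 91.8
P = 91.8 / 0.067 = 1370.1 kg/h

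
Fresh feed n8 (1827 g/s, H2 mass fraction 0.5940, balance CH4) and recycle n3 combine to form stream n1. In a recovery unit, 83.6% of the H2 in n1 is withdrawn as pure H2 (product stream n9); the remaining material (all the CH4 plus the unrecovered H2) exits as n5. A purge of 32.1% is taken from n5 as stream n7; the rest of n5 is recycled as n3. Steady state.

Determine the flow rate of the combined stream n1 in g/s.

3532 g/s

CH4 enters only via n8 and leaves only via the purge: 1827×0.406 = 0.321×(CH4 in n5), and the recovery unit passes all CH4, so CH4 in n1 = CH4 in n5 = 2310.8 g/s.
H2 in n1: m_A = 1827×0.594 + (1−0.321)·(1−0.836)·m_A, so m_A = 1085.2/0.8886 = 1221.2 g/s.
n1 = 1221.2 + 2310.8 = 3532 g/s.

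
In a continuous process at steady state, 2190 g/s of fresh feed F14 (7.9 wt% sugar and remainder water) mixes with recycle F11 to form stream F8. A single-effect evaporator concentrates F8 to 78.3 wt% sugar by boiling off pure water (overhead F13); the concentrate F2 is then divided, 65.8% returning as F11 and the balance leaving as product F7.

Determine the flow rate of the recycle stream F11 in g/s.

Overall sugar balance (none leaves overhead): sugar in fresh feed = sugar in product, i.e. 2190×0.079 = (1−0.658)·F2·0.783.
F2 = 173.01/(0.783×0.342) = 646.08 g/s.
Recycle F11 = 0.658×646.08 = 425.12 g/s.

425.1 g/s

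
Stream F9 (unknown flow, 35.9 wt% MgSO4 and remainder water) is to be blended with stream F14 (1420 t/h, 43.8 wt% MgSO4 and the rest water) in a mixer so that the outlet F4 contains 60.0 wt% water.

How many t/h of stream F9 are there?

Let F9 be the unknown flow. Total out = 1420 + F9.
water balance: 798.04 + 0.641·F9 = 0.600·(1420 + F9)
(0.641 − 0.600)·F9 = 0.600×1420 − 798.04 = 53.96
F9 = 53.96 / 0.041 = 1316.1 t/h

1316 t/h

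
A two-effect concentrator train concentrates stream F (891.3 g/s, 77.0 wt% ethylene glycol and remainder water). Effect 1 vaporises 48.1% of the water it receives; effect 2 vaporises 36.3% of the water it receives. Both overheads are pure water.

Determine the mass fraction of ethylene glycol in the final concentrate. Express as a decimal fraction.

0.910

water in feed = 891.3×0.230 = 205 g/s.
After stage 1: water left = (1−0.481)×205 = 106.39; stream total = 792.7 g/s.
After stage 2: water left = (1−0.363)×106.39 = 67.773; final concentrate = 754.07 g/s.
ethylene glycol fraction = 686.3/754.07 = 0.910.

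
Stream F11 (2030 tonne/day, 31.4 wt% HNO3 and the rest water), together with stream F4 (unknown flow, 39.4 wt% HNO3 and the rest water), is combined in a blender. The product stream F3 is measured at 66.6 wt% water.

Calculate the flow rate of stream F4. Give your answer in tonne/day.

Let F4 be the unknown flow. Total out = 2030 + F4.
water balance: 1392.6 + 0.606·F4 = 0.666·(2030 + F4)
(0.606 − 0.666)·F4 = 0.666×2030 − 1392.6 = -40.6
F4 = -40.6 / -0.060 = 676.67 tonne/day

676.7 tonne/day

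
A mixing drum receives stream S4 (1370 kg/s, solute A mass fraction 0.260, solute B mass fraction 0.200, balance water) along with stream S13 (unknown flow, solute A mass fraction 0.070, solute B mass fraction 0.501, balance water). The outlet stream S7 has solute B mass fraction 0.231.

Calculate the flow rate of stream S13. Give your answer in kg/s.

157.3 kg/s

Let S13 be the unknown flow. Total out = 1370 + S13.
solute B balance: 274 + 0.501·S13 = 0.231·(1370 + S13)
(0.501 − 0.231)·S13 = 0.231×1370 − 274 = 42.47
S13 = 42.47 / 0.270 = 157.3 kg/s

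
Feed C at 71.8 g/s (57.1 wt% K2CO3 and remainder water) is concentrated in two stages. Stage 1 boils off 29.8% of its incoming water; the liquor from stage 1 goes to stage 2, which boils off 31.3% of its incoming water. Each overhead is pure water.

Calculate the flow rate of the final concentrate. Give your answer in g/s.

water in feed = 71.8×0.429 = 30.802 g/s.
After stage 1: water left = (1−0.298)×30.802 = 21.623; stream total = 62.621 g/s.
After stage 2: water left = (1−0.313)×21.623 = 14.855; final concentrate = 55.853 g/s.

55.85 g/s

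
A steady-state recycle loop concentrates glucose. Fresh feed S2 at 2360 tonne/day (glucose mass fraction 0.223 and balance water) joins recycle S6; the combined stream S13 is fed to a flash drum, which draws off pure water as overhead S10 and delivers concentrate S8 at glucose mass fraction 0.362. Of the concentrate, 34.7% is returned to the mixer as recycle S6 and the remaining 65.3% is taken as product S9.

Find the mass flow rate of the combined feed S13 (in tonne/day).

3133 tonne/day

Overall glucose balance (none leaves overhead): glucose in fresh feed = glucose in product, i.e. 2360×0.223 = (1−0.347)·S8·0.362.
S8 = 526.28/(0.362×0.653) = 2226.4 tonne/day.
Recycle S6 = 0.347×2226.4 = 772.55 tonne/day.
Combined feed S13 = 2360 + 772.55 = 3132.5 tonne/day.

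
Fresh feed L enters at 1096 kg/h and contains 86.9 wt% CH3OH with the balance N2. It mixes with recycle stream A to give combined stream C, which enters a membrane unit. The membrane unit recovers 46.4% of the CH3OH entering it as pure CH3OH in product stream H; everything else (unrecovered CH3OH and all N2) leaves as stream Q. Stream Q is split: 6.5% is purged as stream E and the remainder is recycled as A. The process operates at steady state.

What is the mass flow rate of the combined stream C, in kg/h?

4118 kg/h

N2 enters only via L and leaves only via the purge: 1096×0.131 = 0.065×(N2 in Q), and the membrane unit passes all N2, so N2 in C = N2 in Q = 2208.9 kg/h.
CH3OH in C: m_A = 1096×0.869 + (1−0.065)·(1−0.464)·m_A, so m_A = 952.42/0.4988 = 1909.3 kg/h.
C = 1909.3 + 2208.9 = 4118.1 kg/h.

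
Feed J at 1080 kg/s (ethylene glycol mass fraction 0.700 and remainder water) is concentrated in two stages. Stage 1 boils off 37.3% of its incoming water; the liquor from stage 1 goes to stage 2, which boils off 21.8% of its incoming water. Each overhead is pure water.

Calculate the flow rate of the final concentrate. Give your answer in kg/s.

water in feed = 1080×0.300 = 324 kg/s.
After stage 1: water left = (1−0.373)×324 = 203.15; stream total = 959.15 kg/s.
After stage 2: water left = (1−0.218)×203.15 = 158.86; final concentrate = 914.86 kg/s.

914.9 kg/s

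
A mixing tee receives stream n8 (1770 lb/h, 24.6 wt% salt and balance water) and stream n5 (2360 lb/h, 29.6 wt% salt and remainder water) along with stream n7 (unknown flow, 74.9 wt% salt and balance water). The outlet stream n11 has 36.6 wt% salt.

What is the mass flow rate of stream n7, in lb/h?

Let n7 be the unknown flow. Total out = 4130 + n7.
salt balance: 1134 + 0.749·n7 = 0.366·(4130 + n7)
(0.749 − 0.366)·n7 = 0.366×4130 − 1134 = 377.6
n7 = 377.6 / 0.383 = 985.9 lb/h

985.9 lb/h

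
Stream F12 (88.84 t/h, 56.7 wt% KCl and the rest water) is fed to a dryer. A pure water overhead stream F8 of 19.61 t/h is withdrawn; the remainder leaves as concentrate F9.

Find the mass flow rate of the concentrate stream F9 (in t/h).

69.23 t/h

Concentrate = 88.84 − 19.61 = 69.23 t/h.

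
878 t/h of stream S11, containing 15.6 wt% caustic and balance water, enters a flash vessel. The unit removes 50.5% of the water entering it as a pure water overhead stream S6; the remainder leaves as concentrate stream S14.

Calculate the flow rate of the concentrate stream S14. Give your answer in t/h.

503.8 t/h

water entering = 878×0.844 = 741.03 t/h; overhead removed = 0.505×741.03 = 374.22 t/h.
Concentrate = 878 − 374.22 = 503.78 t/h.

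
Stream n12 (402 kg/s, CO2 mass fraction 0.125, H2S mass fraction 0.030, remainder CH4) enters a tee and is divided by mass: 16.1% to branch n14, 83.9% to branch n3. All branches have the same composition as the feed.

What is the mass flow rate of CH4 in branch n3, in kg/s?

Branch n3 total = 0.839×402 = 337.28 kg/s.
CH4 in n3 = 0.845×337.28 = 285 kg/s.

285 kg/s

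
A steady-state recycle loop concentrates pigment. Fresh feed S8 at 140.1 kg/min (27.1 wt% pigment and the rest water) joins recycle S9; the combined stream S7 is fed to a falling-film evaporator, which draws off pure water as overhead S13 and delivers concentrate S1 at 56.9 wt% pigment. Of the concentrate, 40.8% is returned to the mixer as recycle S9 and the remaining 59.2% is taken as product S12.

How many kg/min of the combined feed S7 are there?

Overall pigment balance (none leaves overhead): pigment in fresh feed = pigment in product, i.e. 140.1×0.271 = (1−0.408)·S1·0.569.
S1 = 37.967/(0.569×0.592) = 112.71 kg/min.
Recycle S9 = 0.408×112.71 = 45.987 kg/min.
Combined feed S7 = 140.1 + 45.987 = 186.09 kg/min.

186.1 kg/min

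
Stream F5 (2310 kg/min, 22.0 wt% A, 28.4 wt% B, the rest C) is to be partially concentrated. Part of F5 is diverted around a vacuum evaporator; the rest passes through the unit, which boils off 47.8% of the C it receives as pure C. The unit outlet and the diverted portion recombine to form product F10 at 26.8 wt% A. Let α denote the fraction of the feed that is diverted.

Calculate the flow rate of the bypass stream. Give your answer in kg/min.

564.9 kg/min

All 2310×0.220 = 508.2 kg/min of A reaches F10, so F10 = 508.2/0.268 = 1896.3 kg/min and vapour = 413.73 kg/min.
The evaporator receives (1−α)·2310 of feed at 0.496 C and removes 0.478 of that C:
0.478×0.496×(1−α)×2310 = 413.73
(1−α) = 413.73/547.67 = 0.7554;  α = 0.2446.
Bypass flow = 0.2446×2310 = 564.95 kg/min.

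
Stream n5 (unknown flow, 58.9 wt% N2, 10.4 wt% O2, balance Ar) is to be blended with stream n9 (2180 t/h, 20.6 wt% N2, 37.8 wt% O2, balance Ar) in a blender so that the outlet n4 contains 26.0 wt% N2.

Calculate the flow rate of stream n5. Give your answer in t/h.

Let n5 be the unknown flow. Total out = 2180 + n5.
N2 balance: 449.08 + 0.589·n5 = 0.260·(2180 + n5)
(0.589 − 0.260)·n5 = 0.260×2180 − 449.08 = 117.72
n5 = 117.72 / 0.329 = 357.81 t/h

357.8 t/h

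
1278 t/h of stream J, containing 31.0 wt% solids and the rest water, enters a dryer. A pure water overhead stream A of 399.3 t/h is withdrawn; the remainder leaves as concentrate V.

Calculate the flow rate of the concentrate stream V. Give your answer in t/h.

878.7 t/h

Concentrate = 1278 − 399.3 = 878.7 t/h.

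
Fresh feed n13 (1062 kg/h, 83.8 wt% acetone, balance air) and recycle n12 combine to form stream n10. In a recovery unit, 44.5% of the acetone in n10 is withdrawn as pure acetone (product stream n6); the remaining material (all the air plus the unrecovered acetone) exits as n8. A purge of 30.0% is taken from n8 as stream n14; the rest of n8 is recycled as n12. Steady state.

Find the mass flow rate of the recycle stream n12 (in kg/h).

966.8 kg/h

air enters only via n13 and leaves only via the purge: 1062×0.162 = 0.300×(air in n8), and the recovery unit passes all air, so air in n10 = air in n8 = 573.48 kg/h.
acetone in n10: m_A = 1062×0.838 + (1−0.300)·(1−0.445)·m_A, so m_A = 889.96/0.6115 = 1455.4 kg/h.
n8 = (1−0.445)×1455.4 + 573.48 = 1381.2 kg/h.
Recycle n12 = (1−0.300)×1381.2 = 966.85 kg/h.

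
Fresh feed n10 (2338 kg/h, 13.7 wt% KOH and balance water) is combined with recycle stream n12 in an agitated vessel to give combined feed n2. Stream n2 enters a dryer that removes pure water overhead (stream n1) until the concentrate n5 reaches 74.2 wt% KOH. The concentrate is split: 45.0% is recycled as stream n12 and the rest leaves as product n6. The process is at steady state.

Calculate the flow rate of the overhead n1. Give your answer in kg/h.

Overall KOH balance (none leaves overhead): KOH in fresh feed = KOH in product, i.e. 2338×0.137 = (1−0.450)·n5·0.742.
n5 = 320.31/(0.742×0.550) = 784.87 kg/h.
Recycle n12 = 0.450×784.87 = 353.19 kg/h.
Combined feed n2 = 2338 + 353.19 = 2691.2 kg/h.
Overhead n1 = n2 − n5 = 2691.2 − 784.87 = 1906.3 kg/h.

1906 kg/h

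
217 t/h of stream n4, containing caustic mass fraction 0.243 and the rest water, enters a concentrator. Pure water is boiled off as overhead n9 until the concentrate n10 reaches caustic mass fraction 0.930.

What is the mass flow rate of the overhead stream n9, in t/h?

160.3 t/h

caustic is conserved: 217×0.243 = 52.731 t/h all reports to the concentrate.
Concentrate = 52.731/(target fraction) = 56.7 t/h.
Overhead = 217 − 56.7 = 160.3 t/h.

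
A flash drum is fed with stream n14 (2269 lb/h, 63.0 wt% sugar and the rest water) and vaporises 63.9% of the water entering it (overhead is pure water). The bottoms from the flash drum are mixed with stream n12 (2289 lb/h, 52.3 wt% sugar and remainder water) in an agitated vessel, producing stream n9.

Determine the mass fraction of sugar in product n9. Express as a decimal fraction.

0.653

Vapour removed = 0.639×0.370×2269 = 536.46 lb/h; concentrate = 1732.5 lb/h.
sugar reaching the mixer = 1429.5 (from concentrate) + 2289×0.523 = 2626.6 lb/h.
Product flow = 1732.5 + 2289 = 4021.5 lb/h; sugar fraction = 0.653.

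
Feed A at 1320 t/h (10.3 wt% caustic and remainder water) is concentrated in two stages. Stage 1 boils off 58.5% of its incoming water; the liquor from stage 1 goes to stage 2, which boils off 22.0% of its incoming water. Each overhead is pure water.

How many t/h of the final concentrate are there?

519.2 t/h

water in feed = 1320×0.897 = 1184 t/h.
After stage 1: water left = (1−0.585)×1184 = 491.38; stream total = 627.34 t/h.
After stage 2: water left = (1−0.220)×491.38 = 383.27; final concentrate = 519.23 t/h.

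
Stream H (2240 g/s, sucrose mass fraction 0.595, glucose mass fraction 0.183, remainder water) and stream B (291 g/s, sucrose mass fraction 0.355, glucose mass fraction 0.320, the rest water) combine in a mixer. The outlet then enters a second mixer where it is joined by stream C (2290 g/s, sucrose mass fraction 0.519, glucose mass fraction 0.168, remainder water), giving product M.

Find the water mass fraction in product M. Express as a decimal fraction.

0.271

Overall, product flow = 4821 g/s.
water in = 2240×0.222 + 291×0.325 + 2290×0.313 = 1308.6 g/s.
water fraction in M = 0.271.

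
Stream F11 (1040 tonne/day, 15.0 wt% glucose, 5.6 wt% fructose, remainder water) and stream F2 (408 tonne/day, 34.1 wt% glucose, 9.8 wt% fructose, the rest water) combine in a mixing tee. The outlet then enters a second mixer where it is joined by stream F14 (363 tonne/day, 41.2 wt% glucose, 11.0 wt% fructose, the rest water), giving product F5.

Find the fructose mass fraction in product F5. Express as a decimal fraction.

0.076

Overall, product flow = 1811 tonne/day.
fructose in = 1040×0.056 + 408×0.098 + 363×0.110 = 138.15 tonne/day.
fructose fraction in F5 = 0.076.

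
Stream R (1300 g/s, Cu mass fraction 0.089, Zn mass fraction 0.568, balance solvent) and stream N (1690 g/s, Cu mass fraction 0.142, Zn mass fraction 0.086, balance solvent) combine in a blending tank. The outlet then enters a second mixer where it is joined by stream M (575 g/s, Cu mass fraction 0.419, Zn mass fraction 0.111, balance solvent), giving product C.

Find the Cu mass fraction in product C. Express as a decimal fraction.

0.167

Overall, product flow = 3565 g/s.
Cu in = 1300×0.089 + 1690×0.142 + 575×0.419 = 596.61 g/s.
Cu fraction in C = 0.167.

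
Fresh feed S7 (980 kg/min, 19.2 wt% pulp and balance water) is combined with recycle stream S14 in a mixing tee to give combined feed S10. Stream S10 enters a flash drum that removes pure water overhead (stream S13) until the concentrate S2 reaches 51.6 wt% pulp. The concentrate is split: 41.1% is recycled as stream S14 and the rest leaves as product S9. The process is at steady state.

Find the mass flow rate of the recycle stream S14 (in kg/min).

Overall pulp balance (none leaves overhead): pulp in fresh feed = pulp in product, i.e. 980×0.192 = (1−0.411)·S2·0.516.
S2 = 188.16/(0.516×0.589) = 619.1 kg/min.
Recycle S14 = 0.411×619.1 = 254.45 kg/min.

254.5 kg/min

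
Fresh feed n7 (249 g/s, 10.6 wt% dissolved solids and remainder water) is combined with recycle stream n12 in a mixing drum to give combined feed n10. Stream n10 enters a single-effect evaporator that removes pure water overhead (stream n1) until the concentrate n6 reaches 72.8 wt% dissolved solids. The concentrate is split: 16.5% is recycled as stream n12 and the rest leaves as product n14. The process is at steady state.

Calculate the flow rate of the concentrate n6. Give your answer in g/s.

Overall dissolved solids balance (none leaves overhead): dissolved solids in fresh feed = dissolved solids in product, i.e. 249×0.106 = (1−0.165)·n6·0.728.
n6 = 26.394/(0.728×0.835) = 43.42 g/s.

43.42 g/s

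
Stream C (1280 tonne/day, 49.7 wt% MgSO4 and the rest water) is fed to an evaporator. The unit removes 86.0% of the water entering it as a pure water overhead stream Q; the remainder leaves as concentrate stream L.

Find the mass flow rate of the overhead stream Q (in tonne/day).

553.7 tonne/day

water entering = 1280×0.503 = 643.84 tonne/day; overhead removed = 0.860×643.84 = 553.7 tonne/day.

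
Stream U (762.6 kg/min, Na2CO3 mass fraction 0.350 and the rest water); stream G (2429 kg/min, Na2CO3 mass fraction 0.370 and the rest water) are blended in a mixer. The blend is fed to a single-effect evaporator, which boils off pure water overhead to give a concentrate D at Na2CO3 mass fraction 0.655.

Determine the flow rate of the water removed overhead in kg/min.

1412 kg/min

Na2CO3 entering = 762.6×0.350 + 2429×0.370 = 1165.6 kg/min.
All Na2CO3 reports to D, so D = 1165.6/0.655 = 1779.6 kg/min.
Total feed = 3191.6 kg/min; overhead = 3191.6 − 1779.6 = 1412 kg/min.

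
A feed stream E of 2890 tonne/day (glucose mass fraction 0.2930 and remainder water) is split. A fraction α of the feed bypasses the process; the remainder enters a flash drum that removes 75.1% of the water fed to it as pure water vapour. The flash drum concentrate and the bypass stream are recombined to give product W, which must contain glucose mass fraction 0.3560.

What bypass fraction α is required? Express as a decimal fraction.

0.667

All 2890×0.293 = 846.77 tonne/day of glucose reaches W, so W = 846.77/0.356 = 2378.6 tonne/day and vapour = 511.43 tonne/day.
The evaporator receives (1−α)·2890 of feed at 0.707 water and removes 0.751 of that water:
0.751×0.707×(1−α)×2890 = 511.43
(1−α) = 511.43/1534.5 = 0.3333;  α = 0.6667.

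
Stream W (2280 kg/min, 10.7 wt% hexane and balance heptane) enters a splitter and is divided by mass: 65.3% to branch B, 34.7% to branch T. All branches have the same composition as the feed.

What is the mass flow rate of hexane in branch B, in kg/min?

159.3 kg/min

Branch B total = 0.653×2280 = 1488.8 kg/min.
hexane in B = 0.107×1488.8 = 159.31 kg/min.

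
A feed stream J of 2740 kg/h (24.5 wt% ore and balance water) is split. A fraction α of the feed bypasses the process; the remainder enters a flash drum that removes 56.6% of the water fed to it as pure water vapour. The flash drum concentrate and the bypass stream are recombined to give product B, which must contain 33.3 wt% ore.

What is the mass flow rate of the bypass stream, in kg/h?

All 2740×0.245 = 671.3 kg/h of ore reaches B, so B = 671.3/0.333 = 2015.9 kg/h and vapour = 724.08 kg/h.
The evaporator receives (1−α)·2740 of feed at 0.755 water and removes 0.566 of that water:
0.566×0.755×(1−α)×2740 = 724.08
(1−α) = 724.08/1170.9 = 0.6184;  α = 0.3816.
Bypass flow = 0.3816×2740 = 1045.6 kg/h.

1046 kg/h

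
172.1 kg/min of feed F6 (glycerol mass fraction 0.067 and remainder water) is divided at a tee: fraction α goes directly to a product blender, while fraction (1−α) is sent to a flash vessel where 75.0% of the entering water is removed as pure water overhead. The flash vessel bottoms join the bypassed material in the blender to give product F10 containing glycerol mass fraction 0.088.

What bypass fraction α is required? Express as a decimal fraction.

All 172.1×0.067 = 11.531 kg/min of glycerol reaches F10, so F10 = 11.531/0.088 = 131.03 kg/min and vapour = 41.069 kg/min.
The evaporator receives (1−α)·172.1 of feed at 0.933 water and removes 0.750 of that water:
0.750×0.933×(1−α)×172.1 = 41.069
(1−α) = 41.069/120.43 = 0.3410;  α = 0.6590.

0.659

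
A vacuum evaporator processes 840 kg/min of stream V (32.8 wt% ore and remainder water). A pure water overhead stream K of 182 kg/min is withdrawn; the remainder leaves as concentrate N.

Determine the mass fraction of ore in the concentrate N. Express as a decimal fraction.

ore is not removed: 840×0.328 = 275.52 kg/min of ore enters N.
Concentrate = 840 − 182 = 658 kg/min.
Mass fraction = 275.52/658 = 0.4187.

0.4187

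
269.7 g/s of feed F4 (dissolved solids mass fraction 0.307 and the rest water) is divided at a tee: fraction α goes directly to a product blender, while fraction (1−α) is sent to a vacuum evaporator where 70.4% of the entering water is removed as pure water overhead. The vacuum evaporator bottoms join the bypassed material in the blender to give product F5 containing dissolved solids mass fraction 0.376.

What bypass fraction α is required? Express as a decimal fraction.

0.624

All 269.7×0.307 = 82.798 g/s of dissolved solids reaches F5, so F5 = 82.798/0.376 = 220.21 g/s and vapour = 49.493 g/s.
The evaporator receives (1−α)·269.7 of feed at 0.693 water and removes 0.704 of that water:
0.704×0.693×(1−α)×269.7 = 49.493
(1−α) = 49.493/131.58 = 0.3761;  α = 0.6239.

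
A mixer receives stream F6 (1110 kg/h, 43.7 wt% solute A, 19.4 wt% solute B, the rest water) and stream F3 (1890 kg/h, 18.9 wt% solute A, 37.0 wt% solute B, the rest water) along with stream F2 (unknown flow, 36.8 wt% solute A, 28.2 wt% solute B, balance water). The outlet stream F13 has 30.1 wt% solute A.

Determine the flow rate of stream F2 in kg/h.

Let F2 be the unknown flow. Total out = 3000 + F2.
solute A balance: 842.28 + 0.368·F2 = 0.301·(3000 + F2)
(0.368 − 0.301)·F2 = 0.301×3000 − 842.28 = 60.72
F2 = 60.72 / 0.067 = 906.27 kg/h

906.3 kg/h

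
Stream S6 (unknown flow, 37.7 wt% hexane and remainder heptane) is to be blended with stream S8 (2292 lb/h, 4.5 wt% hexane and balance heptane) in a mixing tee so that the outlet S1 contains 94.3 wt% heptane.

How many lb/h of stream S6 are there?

Let S6 be the unknown flow. Total out = 2292 + S6.
heptane balance: 2188.9 + 0.623·S6 = 0.943·(2292 + S6)
(0.623 − 0.943)·S6 = 0.943×2292 − 2188.9 = -27.504
S6 = -27.504 / -0.320 = 85.95 lb/h

85.95 lb/h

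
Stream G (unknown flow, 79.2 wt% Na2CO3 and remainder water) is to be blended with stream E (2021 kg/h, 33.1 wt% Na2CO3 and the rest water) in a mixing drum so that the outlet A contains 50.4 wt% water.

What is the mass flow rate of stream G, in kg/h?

1127 kg/h

Let G be the unknown flow. Total out = 2021 + G.
water balance: 1352 + 0.208·G = 0.504·(2021 + G)
(0.208 − 0.504)·G = 0.504×2021 − 1352 = -333.46
G = -333.46 / -0.296 = 1126.6 kg/h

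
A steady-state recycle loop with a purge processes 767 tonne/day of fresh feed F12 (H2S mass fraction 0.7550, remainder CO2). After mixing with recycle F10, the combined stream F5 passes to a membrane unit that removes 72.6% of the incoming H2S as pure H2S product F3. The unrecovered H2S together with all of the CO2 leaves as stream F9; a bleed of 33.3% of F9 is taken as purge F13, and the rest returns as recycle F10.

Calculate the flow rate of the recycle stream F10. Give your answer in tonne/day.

505.9 tonne/day

CO2 enters only via F12 and leaves only via the purge: 767×0.245 = 0.333×(CO2 in F9), and the membrane unit passes all CO2, so CO2 in F5 = CO2 in F9 = 564.31 tonne/day.
H2S in F5: m_A = 767×0.755 + (1−0.333)·(1−0.726)·m_A, so m_A = 579.09/0.8172 = 708.58 tonne/day.
F9 = (1−0.726)×708.58 + 564.31 = 758.46 tonne/day.
Recycle F10 = (1−0.333)×758.46 = 505.89 tonne/day.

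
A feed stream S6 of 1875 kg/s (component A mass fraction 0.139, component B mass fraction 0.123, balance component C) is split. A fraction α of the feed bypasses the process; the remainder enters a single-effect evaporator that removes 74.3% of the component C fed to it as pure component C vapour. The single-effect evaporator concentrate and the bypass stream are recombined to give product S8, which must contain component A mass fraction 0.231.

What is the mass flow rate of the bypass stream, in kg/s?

513.1 kg/s

All 1875×0.139 = 260.62 kg/s of component A reaches S8, so S8 = 260.62/0.231 = 1128.2 kg/s and vapour = 746.75 kg/s.
The evaporator receives (1−α)·1875 of feed at 0.738 component C and removes 0.743 of that component C:
0.743×0.738×(1−α)×1875 = 746.75
(1−α) = 746.75/1028.1 = 0.7263;  α = 0.2737.
Bypass flow = 0.2737×1875 = 513.14 kg/s.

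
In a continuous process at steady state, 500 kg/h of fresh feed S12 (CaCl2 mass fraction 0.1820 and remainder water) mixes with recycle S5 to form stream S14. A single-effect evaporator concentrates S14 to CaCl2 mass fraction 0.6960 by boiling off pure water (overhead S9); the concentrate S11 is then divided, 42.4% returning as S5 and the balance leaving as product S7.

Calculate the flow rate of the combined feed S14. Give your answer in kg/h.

Overall CaCl2 balance (none leaves overhead): CaCl2 in fresh feed = CaCl2 in product, i.e. 500×0.182 = (1−0.424)·S11·0.696.
S11 = 91/(0.696×0.576) = 226.99 kg/h.
Recycle S5 = 0.424×226.99 = 96.244 kg/h.
Combined feed S14 = 500 + 96.244 = 596.24 kg/h.

596.2 kg/h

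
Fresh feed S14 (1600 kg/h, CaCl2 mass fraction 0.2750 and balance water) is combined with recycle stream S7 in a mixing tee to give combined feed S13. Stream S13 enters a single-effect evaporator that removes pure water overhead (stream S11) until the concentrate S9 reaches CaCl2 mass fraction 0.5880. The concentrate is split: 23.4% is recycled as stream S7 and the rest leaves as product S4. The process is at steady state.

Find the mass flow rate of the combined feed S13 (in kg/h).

Overall CaCl2 balance (none leaves overhead): CaCl2 in fresh feed = CaCl2 in product, i.e. 1600×0.275 = (1−0.234)·S9·0.588.
S9 = 440/(0.588×0.766) = 976.89 kg/h.
Recycle S7 = 0.234×976.89 = 228.59 kg/h.
Combined feed S13 = 1600 + 228.59 = 1828.6 kg/h.

1829 kg/h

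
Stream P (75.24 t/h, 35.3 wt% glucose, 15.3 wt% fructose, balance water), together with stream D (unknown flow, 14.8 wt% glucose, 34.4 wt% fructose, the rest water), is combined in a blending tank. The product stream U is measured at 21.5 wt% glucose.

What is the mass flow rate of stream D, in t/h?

Let D be the unknown flow. Total out = 75.24 + D.
glucose balance: 26.56 + 0.148·D = 0.215·(75.24 + D)
(0.148 − 0.215)·D = 0.215×75.24 − 26.56 = -10.383
D = -10.383 / -0.067 = 154.97 t/h

155 t/h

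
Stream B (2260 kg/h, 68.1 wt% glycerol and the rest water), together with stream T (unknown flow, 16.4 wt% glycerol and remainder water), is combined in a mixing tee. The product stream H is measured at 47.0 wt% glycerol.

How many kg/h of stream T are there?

Let T be the unknown flow. Total out = 2260 + T.
glycerol balance: 1539.1 + 0.164·T = 0.470·(2260 + T)
(0.164 − 0.470)·T = 0.470×2260 − 1539.1 = -476.86
T = -476.86 / -0.306 = 1558.4 kg/h

1558 kg/h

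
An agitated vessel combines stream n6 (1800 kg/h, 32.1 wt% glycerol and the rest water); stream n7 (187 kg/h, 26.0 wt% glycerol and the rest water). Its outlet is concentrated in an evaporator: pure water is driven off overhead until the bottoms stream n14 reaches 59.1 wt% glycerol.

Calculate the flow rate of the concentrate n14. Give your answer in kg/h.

1060 kg/h

glycerol entering = 1800×0.321 + 187×0.260 = 626.42 kg/h.
All glycerol reports to n14, so n14 = 626.42/0.591 = 1059.9 kg/h.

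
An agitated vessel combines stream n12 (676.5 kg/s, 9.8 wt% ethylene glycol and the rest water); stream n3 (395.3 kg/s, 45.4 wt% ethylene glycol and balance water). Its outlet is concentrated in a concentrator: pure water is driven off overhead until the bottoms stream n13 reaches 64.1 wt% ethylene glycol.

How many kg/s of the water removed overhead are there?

688.4 kg/s

ethylene glycol entering = 676.5×0.098 + 395.3×0.454 = 245.76 kg/s.
All ethylene glycol reports to n13, so n13 = 245.76/0.641 = 383.41 kg/s.
Total feed = 1071.8 kg/s; overhead = 1071.8 − 383.41 = 688.39 kg/s.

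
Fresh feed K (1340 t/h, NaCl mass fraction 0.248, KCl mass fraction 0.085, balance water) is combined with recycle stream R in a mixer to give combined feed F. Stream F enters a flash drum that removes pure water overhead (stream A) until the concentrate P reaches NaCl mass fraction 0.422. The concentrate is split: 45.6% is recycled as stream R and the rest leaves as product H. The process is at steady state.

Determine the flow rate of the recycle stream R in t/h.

660.1 t/h

Overall NaCl balance (none leaves overhead): NaCl in fresh feed = NaCl in product, i.e. 1340×0.248 = (1−0.456)·P·0.422.
P = 332.32/(0.422×0.544) = 1447.6 t/h.
Recycle R = 0.456×1447.6 = 660.1 t/h.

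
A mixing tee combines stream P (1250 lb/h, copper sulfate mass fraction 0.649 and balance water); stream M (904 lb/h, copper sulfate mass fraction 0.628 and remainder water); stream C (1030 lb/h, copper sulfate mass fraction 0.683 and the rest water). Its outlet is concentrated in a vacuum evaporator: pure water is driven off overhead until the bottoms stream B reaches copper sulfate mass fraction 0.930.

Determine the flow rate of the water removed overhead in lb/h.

944.8 lb/h

copper sulfate entering = 1250×0.649 + 904×0.628 + 1030×0.683 = 2082.5 lb/h.
All copper sulfate reports to B, so B = 2082.5/0.930 = 2239.2 lb/h.
Total feed = 3184 lb/h; overhead = 3184 − 2239.2 = 944.8 lb/h.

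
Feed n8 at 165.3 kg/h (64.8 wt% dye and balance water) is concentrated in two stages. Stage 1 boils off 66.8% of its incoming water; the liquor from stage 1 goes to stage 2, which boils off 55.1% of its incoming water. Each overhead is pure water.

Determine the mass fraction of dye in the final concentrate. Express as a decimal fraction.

0.925

water in feed = 165.3×0.352 = 58.186 kg/h.
After stage 1: water left = (1−0.668)×58.186 = 19.318; stream total = 126.43 kg/h.
After stage 2: water left = (1−0.551)×19.318 = 8.6736; final concentrate = 115.79 kg/h.
dye fraction = 107.11/115.79 = 0.925.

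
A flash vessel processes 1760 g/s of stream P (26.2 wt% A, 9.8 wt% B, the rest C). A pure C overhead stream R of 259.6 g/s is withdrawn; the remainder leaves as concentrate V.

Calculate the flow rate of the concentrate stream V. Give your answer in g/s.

Concentrate = 1760 − 259.6 = 1500.4 g/s.

1500 g/s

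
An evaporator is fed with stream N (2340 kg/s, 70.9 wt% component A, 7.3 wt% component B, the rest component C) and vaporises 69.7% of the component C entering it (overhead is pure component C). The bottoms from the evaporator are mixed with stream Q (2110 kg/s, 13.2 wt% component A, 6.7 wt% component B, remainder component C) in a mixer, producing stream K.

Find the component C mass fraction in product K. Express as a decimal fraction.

0.451

Vapour removed = 0.697×0.218×2340 = 355.55 kg/s; concentrate = 1984.4 kg/s.
component C reaching the mixer = 154.57 (from concentrate) + 2110×0.801 = 1844.7 kg/s.
Product flow = 1984.4 + 2110 = 4094.4 kg/s; component C fraction = 0.451.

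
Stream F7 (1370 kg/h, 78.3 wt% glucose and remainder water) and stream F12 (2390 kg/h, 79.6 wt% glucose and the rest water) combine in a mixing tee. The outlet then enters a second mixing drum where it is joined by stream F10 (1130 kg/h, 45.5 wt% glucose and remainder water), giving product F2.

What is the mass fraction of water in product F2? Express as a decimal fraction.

0.286

Overall, product flow = 4890 kg/h.
water in = 1370×0.217 + 2390×0.204 + 1130×0.545 = 1400.7 kg/h.
water fraction in F2 = 0.286.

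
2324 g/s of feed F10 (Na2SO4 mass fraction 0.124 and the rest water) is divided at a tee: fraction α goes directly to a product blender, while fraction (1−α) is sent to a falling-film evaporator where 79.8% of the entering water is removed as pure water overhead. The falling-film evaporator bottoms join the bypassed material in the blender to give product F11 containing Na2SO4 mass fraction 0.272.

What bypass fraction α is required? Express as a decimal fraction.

0.222

All 2324×0.124 = 288.18 g/s of Na2SO4 reaches F11, so F11 = 288.18/0.272 = 1059.5 g/s and vapour = 1264.5 g/s.
The evaporator receives (1−α)·2324 of feed at 0.876 water and removes 0.798 of that water:
0.798×0.876×(1−α)×2324 = 1264.5
(1−α) = 1264.5/1624.6 = 0.7784;  α = 0.2216.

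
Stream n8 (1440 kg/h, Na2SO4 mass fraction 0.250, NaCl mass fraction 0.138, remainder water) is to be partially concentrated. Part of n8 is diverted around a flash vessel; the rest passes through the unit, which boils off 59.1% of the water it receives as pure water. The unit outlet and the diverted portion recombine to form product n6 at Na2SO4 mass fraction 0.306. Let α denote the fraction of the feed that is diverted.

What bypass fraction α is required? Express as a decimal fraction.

All 1440×0.250 = 360 kg/h of Na2SO4 reaches n6, so n6 = 360/0.306 = 1176.5 kg/h and vapour = 263.53 kg/h.
The evaporator receives (1−α)·1440 of feed at 0.612 water and removes 0.591 of that water:
0.591×0.612×(1−α)×1440 = 263.53
(1−α) = 263.53/520.84 = 0.5060;  α = 0.4940.

0.494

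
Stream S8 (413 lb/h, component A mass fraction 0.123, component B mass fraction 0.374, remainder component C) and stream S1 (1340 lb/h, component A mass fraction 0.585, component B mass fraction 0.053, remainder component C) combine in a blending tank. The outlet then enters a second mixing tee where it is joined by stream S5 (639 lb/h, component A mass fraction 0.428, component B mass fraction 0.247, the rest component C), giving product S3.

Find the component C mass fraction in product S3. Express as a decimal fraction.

0.376

Overall, product flow = 2392 lb/h.
component C in = 413×0.503 + 1340×0.362 + 639×0.325 = 900.49 lb/h.
component C fraction in S3 = 0.376.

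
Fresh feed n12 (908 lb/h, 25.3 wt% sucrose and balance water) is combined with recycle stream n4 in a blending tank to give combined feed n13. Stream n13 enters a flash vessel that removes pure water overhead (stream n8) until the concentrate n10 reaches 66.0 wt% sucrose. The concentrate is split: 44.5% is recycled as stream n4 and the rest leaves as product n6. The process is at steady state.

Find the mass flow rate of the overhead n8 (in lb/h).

Overall sucrose balance (none leaves overhead): sucrose in fresh feed = sucrose in product, i.e. 908×0.253 = (1−0.445)·n10·0.660.
n10 = 229.72/(0.660×0.555) = 627.15 lb/h.
Recycle n4 = 0.445×627.15 = 279.08 lb/h.
Combined feed n13 = 908 + 279.08 = 1187.1 lb/h.
Overhead n8 = n13 − n10 = 1187.1 − 627.15 = 559.93 lb/h.

559.9 lb/h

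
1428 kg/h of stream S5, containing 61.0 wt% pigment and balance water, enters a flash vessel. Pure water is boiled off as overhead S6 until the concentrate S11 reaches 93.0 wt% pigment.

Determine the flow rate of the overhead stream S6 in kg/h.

pigment is conserved: 1428×0.610 = 871.08 kg/h all reports to the concentrate.
Concentrate = 871.08/(target fraction) = 936.65 kg/h.
Overhead = 1428 − 936.65 = 491.35 kg/h.

491.4 kg/h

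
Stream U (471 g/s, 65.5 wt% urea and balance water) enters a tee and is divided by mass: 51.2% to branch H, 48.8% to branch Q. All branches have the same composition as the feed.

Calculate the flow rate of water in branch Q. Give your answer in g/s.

79.3 g/s

Branch Q total = 0.488×471 = 229.85 g/s.
water in Q = 0.345×229.85 = 79.298 g/s.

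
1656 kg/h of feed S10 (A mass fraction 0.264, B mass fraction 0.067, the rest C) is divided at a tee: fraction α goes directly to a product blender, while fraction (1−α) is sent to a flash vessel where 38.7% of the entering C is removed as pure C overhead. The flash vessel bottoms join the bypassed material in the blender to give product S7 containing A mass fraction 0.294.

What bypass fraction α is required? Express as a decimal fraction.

0.606

All 1656×0.264 = 437.18 kg/h of A reaches S7, so S7 = 437.18/0.294 = 1487 kg/h and vapour = 168.98 kg/h.
The evaporator receives (1−α)·1656 of feed at 0.669 C and removes 0.387 of that C:
0.387×0.669×(1−α)×1656 = 168.98
(1−α) = 168.98/428.74 = 0.3941;  α = 0.6059.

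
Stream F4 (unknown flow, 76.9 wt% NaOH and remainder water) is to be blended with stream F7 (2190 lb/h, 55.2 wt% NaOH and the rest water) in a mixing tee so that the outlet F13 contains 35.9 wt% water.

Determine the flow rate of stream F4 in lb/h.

1523 lb/h

Let F4 be the unknown flow. Total out = 2190 + F4.
water balance: 981.12 + 0.231·F4 = 0.359·(2190 + F4)
(0.231 − 0.359)·F4 = 0.359×2190 − 981.12 = -194.91
F4 = -194.91 / -0.128 = 1522.7 lb/h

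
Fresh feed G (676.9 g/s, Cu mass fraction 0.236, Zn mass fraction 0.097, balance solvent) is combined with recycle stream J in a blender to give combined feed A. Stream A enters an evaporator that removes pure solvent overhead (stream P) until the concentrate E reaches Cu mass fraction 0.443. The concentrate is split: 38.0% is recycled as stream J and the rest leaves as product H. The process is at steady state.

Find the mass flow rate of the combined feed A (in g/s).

Overall Cu balance (none leaves overhead): Cu in fresh feed = Cu in product, i.e. 676.9×0.236 = (1−0.380)·E·0.443.
E = 159.75/(0.443×0.620) = 581.62 g/s.
Recycle J = 0.380×581.62 = 221.02 g/s.
Combined feed A = 676.9 + 221.02 = 897.92 g/s.

897.9 g/s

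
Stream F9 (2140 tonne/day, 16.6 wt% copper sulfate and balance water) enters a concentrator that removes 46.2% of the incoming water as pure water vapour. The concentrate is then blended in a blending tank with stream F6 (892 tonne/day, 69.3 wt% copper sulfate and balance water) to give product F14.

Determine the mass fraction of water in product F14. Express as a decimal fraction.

0.559

Vapour removed = 0.462×0.834×2140 = 824.56 tonne/day; concentrate = 1315.4 tonne/day.
water reaching the mixer = 960.2 (from concentrate) + 892×0.307 = 1234 tonne/day.
Product flow = 1315.4 + 892 = 2207.4 tonne/day; water fraction = 0.559.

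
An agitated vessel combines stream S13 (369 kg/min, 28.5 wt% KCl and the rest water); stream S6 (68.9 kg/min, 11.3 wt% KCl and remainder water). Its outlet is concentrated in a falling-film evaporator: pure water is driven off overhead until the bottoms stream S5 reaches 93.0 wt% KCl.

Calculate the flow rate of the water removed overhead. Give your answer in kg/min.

316.4 kg/min

KCl entering = 369×0.285 + 68.9×0.113 = 112.95 kg/min.
All KCl reports to S5, so S5 = 112.95/0.930 = 121.45 kg/min.
Total feed = 437.9 kg/min; overhead = 437.9 − 121.45 = 316.45 kg/min.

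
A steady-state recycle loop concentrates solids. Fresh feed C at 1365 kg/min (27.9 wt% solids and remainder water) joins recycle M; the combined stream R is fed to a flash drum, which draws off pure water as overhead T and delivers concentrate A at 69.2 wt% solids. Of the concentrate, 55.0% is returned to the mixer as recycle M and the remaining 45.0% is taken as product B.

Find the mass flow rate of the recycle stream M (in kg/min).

672.6 kg/min

Overall solids balance (none leaves overhead): solids in fresh feed = solids in product, i.e. 1365×0.279 = (1−0.550)·A·0.692.
A = 380.84/(0.692×0.450) = 1223 kg/min.
Recycle M = 0.550×1223 = 672.64 kg/min.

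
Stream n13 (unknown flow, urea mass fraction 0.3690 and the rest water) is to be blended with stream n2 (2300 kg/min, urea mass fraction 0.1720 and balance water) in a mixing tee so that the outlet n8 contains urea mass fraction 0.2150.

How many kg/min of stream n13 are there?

Let n13 be the unknown flow. Total out = 2300 + n13.
urea balance: 395.6 + 0.369·n13 = 0.215·(2300 + n13)
(0.369 − 0.215)·n13 = 0.215×2300 − 395.6 = 98.9
n13 = 98.9 / 0.154 = 642.21 kg/min

642.2 kg/min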